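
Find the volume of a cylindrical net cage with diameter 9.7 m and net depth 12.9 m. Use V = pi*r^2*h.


r = d/2 = 9.7/2 = 4.85 m
Base area = pi*r^2 = pi*4.85^2 = 73.898113 m^2
Volume = 73.898113 * 12.9 = 953.286 m^3

953.286 m^3


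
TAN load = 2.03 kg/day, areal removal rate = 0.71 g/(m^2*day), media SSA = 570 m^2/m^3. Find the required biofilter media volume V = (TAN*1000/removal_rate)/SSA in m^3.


A = 2.03*1000 / 0.71 = 2859.1549 m^2
V = 2859.1549 / 570 = 5.01606

5.01606 m^3


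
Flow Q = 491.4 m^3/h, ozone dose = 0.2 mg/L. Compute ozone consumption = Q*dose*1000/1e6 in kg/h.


O3 demand (mg/h) = Q * dose * 1000 = 491.4 * 0.2 * 1000 = 98280 mg/h
Convert mg to kg: 98280 / 1e6 = 0.09828 kg/h

0.09828 kg/h


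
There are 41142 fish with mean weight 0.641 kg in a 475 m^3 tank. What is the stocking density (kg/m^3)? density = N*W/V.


Total biomass = 41142 fish * 0.641 kg = 26372.022 kg
Density = total biomass / volume = 26372.022 / 475 = 55.52 kg/m^3

55.52 kg/m^3


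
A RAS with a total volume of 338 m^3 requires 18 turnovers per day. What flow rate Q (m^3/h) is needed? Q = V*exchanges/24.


Daily recirculation volume = 338 m^3 * 18 = 6084 m^3/day
Flow rate Q = daily volume / 24 h = 6084 / 24 = 253.5 m^3/h

253.5 m^3/h


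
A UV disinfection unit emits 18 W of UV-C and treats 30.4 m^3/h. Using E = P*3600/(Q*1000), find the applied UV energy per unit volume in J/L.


Energy delivered per hour = 18 W * 3600 s = 64800 J/h
Volume treated per hour = 30.4 m^3/h * 1000 = 30400 L/h
dose = 64800 / 30400 = 2.13158 J/L

2.13158 J/L


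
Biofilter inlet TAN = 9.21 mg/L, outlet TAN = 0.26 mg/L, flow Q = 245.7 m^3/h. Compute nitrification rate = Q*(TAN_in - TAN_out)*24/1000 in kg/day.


Concentration drop: TAN_in - TAN_out = 9.21 - 0.26 = 8.95 mg/L
Hourly TAN removed = Q * dTAN = 245.7 m^3/h * 8.95 mg/L = 2199.015 g/h  (m^3/h * mg/L = g/h)
Daily TAN removed = 2199.015 * 24 = 52776.36 g/day
Convert to kg/day: 52776.36 / 1000 = 52.77636 kg/day

52.77636 kg/day


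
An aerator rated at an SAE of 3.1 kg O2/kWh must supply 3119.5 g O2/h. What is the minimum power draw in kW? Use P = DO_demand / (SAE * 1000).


SAE in g O2/kWh = 3.1 * 1000 = 3100 g/kWh
P = DO_demand / SAE_g = 3119.5 / 3100 = 1.00629 kW

1.00629 kW


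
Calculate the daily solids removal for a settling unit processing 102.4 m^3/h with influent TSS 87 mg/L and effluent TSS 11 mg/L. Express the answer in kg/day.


Concentration drop: TSS_in - TSS_out = 87 - 11 = 76 mg/L
Hourly solids removed = Q * dTSS = 102.4 m^3/h * 76 mg/L = 7782.4 g/h  (m^3/h * mg/L = g/h)
Daily solids removed = 7782.4 * 24 = 186777.6 g/day
Convert g to kg: 186777.6 / 1000 = 186.7776 kg/day

186.7776 kg/day


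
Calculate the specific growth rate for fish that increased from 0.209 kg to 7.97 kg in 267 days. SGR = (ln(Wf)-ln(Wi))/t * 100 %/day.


ln(W_f) = ln(7.97) = 2.0756845
ln(W_i) = ln(0.209) = -1.565421
ln(W_f) - ln(W_i) = 2.0756845 - -1.565421 = 3.6411055
SGR = 3.6411055 / 267 * 100 = 1.36371 %/day

1.36371 %/day


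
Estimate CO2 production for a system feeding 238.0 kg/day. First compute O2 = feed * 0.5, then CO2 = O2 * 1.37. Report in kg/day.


O2 = 238.0 * 0.5 = 119
CO2 = 119 * 1.37 = 163.03

163.03 kg/day


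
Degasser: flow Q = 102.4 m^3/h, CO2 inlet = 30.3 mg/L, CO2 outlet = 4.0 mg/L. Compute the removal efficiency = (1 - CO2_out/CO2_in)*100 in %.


CO2_out / CO2_in = 4.0 / 30.3 = 0.1320132
Fraction remaining = 0.1320132
efficiency = (1 - 0.1320132) * 100 = 86.7987 %

86.7987 %


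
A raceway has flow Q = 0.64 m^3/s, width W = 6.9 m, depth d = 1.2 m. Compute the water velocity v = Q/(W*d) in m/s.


Cross-sectional area = W * d = 6.9 * 1.2 = 8.28 m^2
Velocity = Q / A = 0.64 / 8.28 = 0.0772947 m/s

0.0772947 m/s


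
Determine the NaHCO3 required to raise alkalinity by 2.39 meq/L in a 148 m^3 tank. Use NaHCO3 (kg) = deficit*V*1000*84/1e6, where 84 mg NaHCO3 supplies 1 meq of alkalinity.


Tank volume in L = 148 m^3 * 1000 = 148000 L
Total meq required = 2.39 meq/L * 148000 L = 353720 meq
NaHCO3 mass = 353720 meq * 84 mg/meq / 1e6 = 29.7125 kg

29.7125 kg


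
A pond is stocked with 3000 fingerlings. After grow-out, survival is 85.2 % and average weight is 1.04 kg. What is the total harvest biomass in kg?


Survivors = 3000 * 85.2/100 = 2556 fish
Harvest biomass = survivors * W_f = 2556 * 1.04 = 2658.24 kg

2658.24 kg


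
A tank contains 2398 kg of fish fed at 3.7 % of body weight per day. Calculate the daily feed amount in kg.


Feeding rate fraction = 3.7% / 100 = 0.037
Daily feed = 2398 kg * 0.037 = 88.726 kg/day

88.726 kg/day


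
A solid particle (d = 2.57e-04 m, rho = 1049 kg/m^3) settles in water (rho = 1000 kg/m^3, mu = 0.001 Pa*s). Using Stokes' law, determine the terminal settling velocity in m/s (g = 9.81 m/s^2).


Density difference: rho_p - rho_f = 1049 - 1000 = 49 kg/m^3
d^2 = (2.57e-04)^2 = 6.6049e-08 m^2
Numerator = (rho_p - rho_f) * g * d^2 = 49 * 9.81 * 6.6049e-08 = 3.1749094e-05
Denominator = 18 * mu = 18 * 0.001 = 0.018
v_s = 3.1749094e-05 / 0.018 = 0.00176384 m/s
Check: Re = rho_f * v_s * d / mu = 1000 * 0.00176384 * 2.57e-04 / 0.001 = 0.453 < 1, so Stokes' law applies.

0.00176384 m/s


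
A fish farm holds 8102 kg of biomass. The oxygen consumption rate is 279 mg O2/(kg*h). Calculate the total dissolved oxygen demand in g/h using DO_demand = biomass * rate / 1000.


Total O2 consumption (mg/h) = 8102 kg * 279 mg/(kg*h) = 2260458 mg/h
Convert to g/h: 2260458 / 1000 = 2260.458 g/h

2260.458 g/h


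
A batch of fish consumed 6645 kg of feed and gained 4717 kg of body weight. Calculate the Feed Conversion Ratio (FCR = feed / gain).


FCR = feed consumed / weight gained
FCR = 6645 kg / 4717 kg = 1.40873

1.40873


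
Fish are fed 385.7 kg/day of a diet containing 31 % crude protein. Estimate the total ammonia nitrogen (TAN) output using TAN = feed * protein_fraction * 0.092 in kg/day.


Protein in feed = 385.7 * 31/100 = 119.567 kg/day
TAN = protein * 0.092 = 119.567 * 0.092 = 11.000164 kg/day

11.000164 kg/day


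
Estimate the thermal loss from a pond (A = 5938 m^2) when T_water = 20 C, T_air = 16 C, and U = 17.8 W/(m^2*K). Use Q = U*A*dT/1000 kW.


Temperature difference dT = 20 - 16 = 4 K
Heat loss (W) = U * A * dT = 17.8 * 5938 * 4 = 422785.6 W
Convert to kW: 422785.6 / 1000 = 422.7856 kW

422.7856 kW


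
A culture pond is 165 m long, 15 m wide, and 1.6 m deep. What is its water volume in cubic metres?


Base area = L * W = 165 * 15 = 2475 m^2
Volume = area * depth = 2475 * 1.6 = 3960 m^3

3960 m^3


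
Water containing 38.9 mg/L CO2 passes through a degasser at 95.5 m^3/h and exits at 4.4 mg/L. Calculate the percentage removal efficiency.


CO2_out / CO2_in = 4.4 / 38.9 = 0.11311054
Fraction remaining = 0.11311054
efficiency = (1 - 0.11311054) * 100 = 88.6889 %

88.6889 %


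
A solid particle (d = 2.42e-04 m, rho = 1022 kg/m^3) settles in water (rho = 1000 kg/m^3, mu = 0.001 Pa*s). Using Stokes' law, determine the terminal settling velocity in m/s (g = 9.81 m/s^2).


Density difference: rho_p - rho_f = 1022 - 1000 = 22 kg/m^3
d^2 = (2.42e-04)^2 = 5.8564e-08 m^2
Numerator = (rho_p - rho_f) * g * d^2 = 22 * 9.81 * 5.8564e-08 = 1.2639282e-05
Denominator = 18 * mu = 18 * 0.001 = 0.018
v_s = 1.2639282e-05 / 0.018 = 7.02182e-04 m/s
Check: Re = rho_f * v_s * d / mu = 1000 * 7.02182e-04 * 2.42e-04 / 0.001 = 0.17 < 1, so Stokes' law applies.

7.02182e-04 m/s


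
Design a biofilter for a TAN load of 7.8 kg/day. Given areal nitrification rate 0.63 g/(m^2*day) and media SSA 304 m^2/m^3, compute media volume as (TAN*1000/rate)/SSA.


A = 7.8*1000 / 0.63 = 12380.952 m^2
V = 12380.952 / 304 = 40.7268

40.7268 m^3


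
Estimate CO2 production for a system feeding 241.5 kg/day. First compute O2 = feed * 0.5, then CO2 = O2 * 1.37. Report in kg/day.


O2 = 241.5 * 0.5 = 120.75
CO2 = 120.75 * 1.37 = 165.4275

165.4275 kg/day


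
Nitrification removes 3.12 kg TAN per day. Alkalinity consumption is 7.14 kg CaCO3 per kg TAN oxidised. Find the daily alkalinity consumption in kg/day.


Alkalinity factor: 7.14 kg CaCO3 consumed per kg TAN nitrified
alk = 3.12 kg TAN * 7.14 = 22.2768 kg CaCO3/day

22.2768 kg CaCO3/day


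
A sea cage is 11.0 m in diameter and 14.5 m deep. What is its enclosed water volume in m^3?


r = d/2 = 11.0/2 = 5.5 m
Base area = pi*r^2 = pi*5.5^2 = 95.033178 m^2
Volume = 95.033178 * 14.5 = 1377.98 m^3

1377.98 m^3


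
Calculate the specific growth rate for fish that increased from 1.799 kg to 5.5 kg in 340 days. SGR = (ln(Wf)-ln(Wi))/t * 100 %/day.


ln(W_f) = ln(5.5) = 1.7047481
ln(W_i) = ln(1.799) = 0.58723095
ln(W_f) - ln(W_i) = 1.7047481 - 0.58723095 = 1.1175171
SGR = 1.1175171 / 340 * 100 = 0.328681 %/day

0.328681 %/day


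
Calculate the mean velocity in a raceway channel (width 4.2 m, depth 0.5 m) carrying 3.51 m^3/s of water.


Cross-sectional area = W * d = 4.2 * 0.5 = 2.1 m^2
Velocity = Q / A = 3.51 / 2.1 = 1.67143 m/s

1.67143 m/s


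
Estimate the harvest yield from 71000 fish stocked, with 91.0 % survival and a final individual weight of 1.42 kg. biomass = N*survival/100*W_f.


Survivors = 71000 * 91.0/100 = 64610 fish
Harvest biomass = survivors * W_f = 64610 * 1.42 = 91746.2 kg

91746.2 kg


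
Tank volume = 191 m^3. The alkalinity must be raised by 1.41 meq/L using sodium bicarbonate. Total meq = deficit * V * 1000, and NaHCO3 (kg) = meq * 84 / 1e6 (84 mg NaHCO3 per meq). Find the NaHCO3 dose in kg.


Tank volume in L = 191 m^3 * 1000 = 191000 L
Total meq required = 1.41 meq/L * 191000 L = 269310 meq
NaHCO3 mass = 269310 meq * 84 mg/meq / 1e6 = 22.622 kg

22.622 kg


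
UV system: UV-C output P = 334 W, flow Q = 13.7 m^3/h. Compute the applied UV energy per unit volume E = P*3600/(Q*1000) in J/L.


Energy delivered per hour = 334 W * 3600 s = 1202400 J/h
Volume treated per hour = 13.7 m^3/h * 1000 = 13700 L/h
dose = 1202400 / 13700 = 87.7664 J/L

87.7664 J/L


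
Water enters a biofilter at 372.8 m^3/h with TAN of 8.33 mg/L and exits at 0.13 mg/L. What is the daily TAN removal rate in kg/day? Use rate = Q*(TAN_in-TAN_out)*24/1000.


Concentration drop: TAN_in - TAN_out = 8.33 - 0.13 = 8.2 mg/L
Hourly TAN removed = Q * dTAN = 372.8 m^3/h * 8.2 mg/L = 3056.96 g/h  (m^3/h * mg/L = g/h)
Daily TAN removed = 3056.96 * 24 = 73367.04 g/day
Convert to kg/day: 73367.04 / 1000 = 73.36704 kg/day

73.36704 kg/day


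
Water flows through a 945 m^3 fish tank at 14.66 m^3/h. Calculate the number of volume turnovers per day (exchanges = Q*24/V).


Daily flow volume = 14.66 m^3/h * 24 h = 351.84 m^3/day
Exchanges = daily flow / tank volume = 351.84 / 945 = 0.372317 exchanges/day

0.372317 exchanges/day


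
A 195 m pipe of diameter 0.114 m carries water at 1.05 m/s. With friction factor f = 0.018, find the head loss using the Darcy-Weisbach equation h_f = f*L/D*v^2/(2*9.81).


v^2 = 1.05^2 = 1.1025 m^2/s^2
L/D = 195/0.114 = 1710.5263
h_f = f*(L/D)*v^2/(2g) = 0.018 * 1710.5263 * 1.1025 / 19.62 = 1.73014 m

1.73014 m


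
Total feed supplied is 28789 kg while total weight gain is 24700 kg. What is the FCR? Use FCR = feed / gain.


FCR = feed consumed / weight gained
FCR = 28789 kg / 24700 kg = 1.16555

1.16555


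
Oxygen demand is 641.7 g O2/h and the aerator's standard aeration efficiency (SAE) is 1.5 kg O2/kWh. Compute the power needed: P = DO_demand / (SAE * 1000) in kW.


SAE in g O2/kWh = 1.5 * 1000 = 1500 g/kWh
P = DO_demand / SAE_g = 641.7 / 1500 = 0.4278 kW

0.4278 kW


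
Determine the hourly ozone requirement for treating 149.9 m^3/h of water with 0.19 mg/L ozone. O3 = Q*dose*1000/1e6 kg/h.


O3 demand (mg/h) = Q * dose * 1000 = 149.9 * 0.19 * 1000 = 28481 mg/h
Convert mg to kg: 28481 / 1e6 = 0.028481 kg/h

0.028481 kg/h


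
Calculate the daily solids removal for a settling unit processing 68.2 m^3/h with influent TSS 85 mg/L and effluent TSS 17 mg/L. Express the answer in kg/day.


Concentration drop: TSS_in - TSS_out = 85 - 17 = 68 mg/L
Hourly solids removed = Q * dTSS = 68.2 m^3/h * 68 mg/L = 4637.6 g/h  (m^3/h * mg/L = g/h)
Daily solids removed = 4637.6 * 24 = 111302.4 g/day
Convert g to kg: 111302.4 / 1000 = 111.3024 kg/day

111.3024 kg/day


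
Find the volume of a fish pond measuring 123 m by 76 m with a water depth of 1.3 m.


Base area = L * W = 123 * 76 = 9348 m^2
Volume = area * depth = 9348 * 1.3 = 12152.4 m^3

12152.4 m^3


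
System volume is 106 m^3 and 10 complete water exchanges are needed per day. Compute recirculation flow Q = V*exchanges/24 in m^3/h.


Daily recirculation volume = 106 m^3 * 10 = 1060 m^3/day
Flow rate Q = daily volume / 24 h = 1060 / 24 = 44.1667 m^3/h

44.1667 m^3/h


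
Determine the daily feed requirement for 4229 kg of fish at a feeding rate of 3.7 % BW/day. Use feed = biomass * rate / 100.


Feeding rate fraction = 3.7% / 100 = 0.037
Daily feed = 4229 kg * 0.037 = 156.473 kg/day

156.473 kg/day


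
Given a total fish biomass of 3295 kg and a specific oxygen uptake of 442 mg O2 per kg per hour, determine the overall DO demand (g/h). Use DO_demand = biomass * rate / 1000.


Total O2 consumption (mg/h) = 3295 kg * 442 mg/(kg*h) = 1456390 mg/h
Convert to g/h: 1456390 / 1000 = 1456.39 g/h

1456.39 g/h


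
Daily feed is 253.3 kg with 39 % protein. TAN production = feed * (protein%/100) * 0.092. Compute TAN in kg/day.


Protein in feed = 253.3 * 39/100 = 98.787 kg/day
TAN = protein * 0.092 = 98.787 * 0.092 = 9.088404 kg/day

9.088404 kg/day


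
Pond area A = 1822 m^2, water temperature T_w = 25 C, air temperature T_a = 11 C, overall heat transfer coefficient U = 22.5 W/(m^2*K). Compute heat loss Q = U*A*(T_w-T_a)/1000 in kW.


Temperature difference dT = 25 - 11 = 14 K
Heat loss (W) = U * A * dT = 22.5 * 1822 * 14 = 573930 W
Convert to kW: 573930 / 1000 = 573.93 kW

573.93 kW


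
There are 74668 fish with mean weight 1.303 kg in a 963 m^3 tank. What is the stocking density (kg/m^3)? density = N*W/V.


Total biomass = 74668 fish * 1.303 kg = 97292.404 kg
Density = total biomass / volume = 97292.404 / 963 = 101.031 kg/m^3

101.031 kg/m^3


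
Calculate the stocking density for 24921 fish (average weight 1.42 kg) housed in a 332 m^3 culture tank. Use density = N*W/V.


Total biomass = 24921 fish * 1.42 kg = 35387.82 kg
Density = total biomass / volume = 35387.82 / 332 = 106.59 kg/m^3

106.59 kg/m^3


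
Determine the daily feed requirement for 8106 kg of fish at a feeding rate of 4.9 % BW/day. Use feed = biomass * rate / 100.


Feeding rate fraction = 4.9% / 100 = 0.049
Daily feed = 8106 kg * 0.049 = 397.194 kg/day

397.194 kg/day


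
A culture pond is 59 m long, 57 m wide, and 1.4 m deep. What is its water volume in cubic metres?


Base area = L * W = 59 * 57 = 3363 m^2
Volume = area * depth = 3363 * 1.4 = 4708.2 m^3

4708.2 m^3


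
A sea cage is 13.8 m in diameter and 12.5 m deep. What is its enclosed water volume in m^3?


r = d/2 = 13.8/2 = 6.9 m
Base area = pi*r^2 = pi*6.9^2 = 149.57123 m^2
Volume = 149.57123 * 12.5 = 1869.64 m^3

1869.64 m^3


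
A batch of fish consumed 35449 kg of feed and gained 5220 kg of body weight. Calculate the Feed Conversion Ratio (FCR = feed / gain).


FCR = feed consumed / weight gained
FCR = 35449 kg / 5220 kg = 6.791

6.791


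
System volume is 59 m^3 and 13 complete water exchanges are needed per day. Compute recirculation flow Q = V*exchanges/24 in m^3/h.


Daily recirculation volume = 59 m^3 * 13 = 767 m^3/day
Flow rate Q = daily volume / 24 h = 767 / 24 = 31.9583 m^3/h

31.9583 m^3/h


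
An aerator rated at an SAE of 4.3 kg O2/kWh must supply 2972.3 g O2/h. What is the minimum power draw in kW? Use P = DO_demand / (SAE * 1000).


SAE in g O2/kWh = 4.3 * 1000 = 4300 g/kWh
P = DO_demand / SAE_g = 2972.3 / 4300 = 0.691233 kW

0.691233 kW


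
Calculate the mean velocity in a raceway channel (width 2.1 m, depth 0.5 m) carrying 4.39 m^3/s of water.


Cross-sectional area = W * d = 2.1 * 0.5 = 1.05 m^2
Velocity = Q / A = 4.39 / 1.05 = 4.18095 m/s

4.18095 m/s


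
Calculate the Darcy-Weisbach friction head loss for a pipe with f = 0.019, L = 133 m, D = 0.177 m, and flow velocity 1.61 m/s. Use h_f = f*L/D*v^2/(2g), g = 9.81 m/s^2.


v^2 = 1.61^2 = 2.5921 m^2/s^2
L/D = 133/0.177 = 751.41243
h_f = f*(L/D)*v^2/(2g) = 0.019 * 751.41243 * 2.5921 / 19.62 = 1.88619 m

1.88619 m


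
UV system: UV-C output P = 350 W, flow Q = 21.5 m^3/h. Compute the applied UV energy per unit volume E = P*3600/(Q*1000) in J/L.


Energy delivered per hour = 350 W * 3600 s = 1260000 J/h
Volume treated per hour = 21.5 m^3/h * 1000 = 21500 L/h
dose = 1260000 / 21500 = 58.6047 J/L

58.6047 J/L


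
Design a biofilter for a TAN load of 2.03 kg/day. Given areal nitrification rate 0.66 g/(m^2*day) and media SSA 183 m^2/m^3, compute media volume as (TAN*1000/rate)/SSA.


A = 2.03*1000 / 0.66 = 3075.7576 m^2
V = 3075.7576 / 183 = 16.8074

16.8074 m^3


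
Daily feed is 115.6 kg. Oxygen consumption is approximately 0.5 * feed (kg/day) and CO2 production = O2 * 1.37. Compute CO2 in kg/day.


O2 = 115.6 * 0.5 = 57.8
CO2 = 57.8 * 1.37 = 79.186

79.186 kg/day


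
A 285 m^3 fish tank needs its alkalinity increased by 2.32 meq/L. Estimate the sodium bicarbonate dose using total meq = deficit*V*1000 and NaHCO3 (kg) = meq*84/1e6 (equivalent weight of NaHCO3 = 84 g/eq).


Tank volume in L = 285 m^3 * 1000 = 285000 L
Total meq required = 2.32 meq/L * 285000 L = 661200 meq
NaHCO3 mass = 661200 meq * 84 mg/meq / 1e6 = 55.5408 kg

55.5408 kg


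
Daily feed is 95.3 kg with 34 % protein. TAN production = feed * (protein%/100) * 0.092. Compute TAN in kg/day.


Protein in feed = 95.3 * 34/100 = 32.402 kg/day
TAN = protein * 0.092 = 32.402 * 0.092 = 2.980984 kg/day

2.980984 kg/day


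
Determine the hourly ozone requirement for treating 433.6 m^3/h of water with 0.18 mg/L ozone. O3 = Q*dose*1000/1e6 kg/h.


O3 demand (mg/h) = Q * dose * 1000 = 433.6 * 0.18 * 1000 = 78048 mg/h
Convert mg to kg: 78048 / 1e6 = 0.078048 kg/h

0.078048 kg/h


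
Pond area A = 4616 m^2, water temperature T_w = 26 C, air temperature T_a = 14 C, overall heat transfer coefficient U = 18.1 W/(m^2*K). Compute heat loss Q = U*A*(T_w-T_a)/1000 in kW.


Temperature difference dT = 26 - 14 = 12 K
Heat loss (W) = U * A * dT = 18.1 * 4616 * 12 = 1002595.2 W
Convert to kW: 1002595.2 / 1000 = 1002.5952 kW

1002.5952 kW


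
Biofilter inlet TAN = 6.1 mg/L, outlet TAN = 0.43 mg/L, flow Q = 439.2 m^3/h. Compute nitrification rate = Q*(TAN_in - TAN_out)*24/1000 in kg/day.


Concentration drop: TAN_in - TAN_out = 6.1 - 0.43 = 5.67 mg/L
Hourly TAN removed = Q * dTAN = 439.2 m^3/h * 5.67 mg/L = 2490.264 g/h  (m^3/h * mg/L = g/h)
Daily TAN removed = 2490.264 * 24 = 59766.336 g/day
Convert to kg/day: 59766.336 / 1000 = 59.766336 kg/day

59.766336 kg/day


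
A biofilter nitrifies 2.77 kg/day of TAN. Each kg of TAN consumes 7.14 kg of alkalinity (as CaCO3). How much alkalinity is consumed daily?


Alkalinity factor: 7.14 kg CaCO3 consumed per kg TAN nitrified
alk = 2.77 kg TAN * 7.14 = 19.7778 kg CaCO3/day

19.7778 kg CaCO3/day


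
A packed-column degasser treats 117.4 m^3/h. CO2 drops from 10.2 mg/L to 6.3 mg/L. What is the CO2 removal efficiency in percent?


CO2_out / CO2_in = 6.3 / 10.2 = 0.61764706
Fraction remaining = 0.61764706
efficiency = (1 - 0.61764706) * 100 = 38.2353 %

38.2353 %


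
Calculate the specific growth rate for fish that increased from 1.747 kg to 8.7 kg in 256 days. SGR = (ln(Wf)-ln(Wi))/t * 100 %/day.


ln(W_f) = ln(8.7) = 2.163323
ln(W_i) = ln(1.747) = 0.55790003
ln(W_f) - ln(W_i) = 2.163323 - 0.55790003 = 1.605423
SGR = 1.605423 / 256 * 100 = 0.627118 %/day

0.627118 %/day


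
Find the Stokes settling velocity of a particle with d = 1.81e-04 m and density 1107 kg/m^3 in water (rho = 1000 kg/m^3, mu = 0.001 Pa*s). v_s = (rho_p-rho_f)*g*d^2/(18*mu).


Density difference: rho_p - rho_f = 1107 - 1000 = 107 kg/m^3
d^2 = (1.81e-04)^2 = 3.2761e-08 m^2
Numerator = (rho_p - rho_f) * g * d^2 = 107 * 9.81 * 3.2761e-08 = 3.4388239e-05
Denominator = 18 * mu = 18 * 0.001 = 0.018
v_s = 3.4388239e-05 / 0.018 = 0.00191046 m/s
Check: Re = rho_f * v_s * d / mu = 1000 * 0.00191046 * 1.81e-04 / 0.001 = 0.346 < 1, so Stokes' law applies.

0.00191046 m/s


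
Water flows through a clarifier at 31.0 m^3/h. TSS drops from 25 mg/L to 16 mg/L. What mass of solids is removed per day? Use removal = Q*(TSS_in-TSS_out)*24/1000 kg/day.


Concentration drop: TSS_in - TSS_out = 25 - 16 = 9 mg/L
Hourly solids removed = Q * dTSS = 31.0 m^3/h * 9 mg/L = 279 g/h  (m^3/h * mg/L = g/h)
Daily solids removed = 279 * 24 = 6696 g/day
Convert g to kg: 6696 / 1000 = 6.696 kg/day

6.696 kg/day


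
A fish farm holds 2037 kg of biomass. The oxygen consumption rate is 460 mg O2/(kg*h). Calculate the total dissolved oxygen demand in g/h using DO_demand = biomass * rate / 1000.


Total O2 consumption (mg/h) = 2037 kg * 460 mg/(kg*h) = 937020 mg/h
Convert to g/h: 937020 / 1000 = 937.02 g/h

937.02 g/h


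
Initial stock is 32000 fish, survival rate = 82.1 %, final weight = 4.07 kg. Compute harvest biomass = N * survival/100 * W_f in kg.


Survivors = 32000 * 82.1/100 = 26272 fish
Harvest biomass = survivors * W_f = 26272 * 4.07 = 106927.04 kg

106927.04 kg


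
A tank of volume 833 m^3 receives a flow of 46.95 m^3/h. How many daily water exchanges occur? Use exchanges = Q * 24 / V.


Daily flow volume = 46.95 m^3/h * 24 h = 1126.8 m^3/day
Exchanges = daily flow / tank volume = 1126.8 / 833 = 1.3527 exchanges/day

1.3527 exchanges/day


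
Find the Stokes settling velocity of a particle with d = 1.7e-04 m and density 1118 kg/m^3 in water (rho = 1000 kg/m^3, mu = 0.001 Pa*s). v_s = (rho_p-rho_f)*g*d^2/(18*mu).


Density difference: rho_p - rho_f = 1118 - 1000 = 118 kg/m^3
d^2 = (1.7e-04)^2 = 2.89e-08 m^2
Numerator = (rho_p - rho_f) * g * d^2 = 118 * 9.81 * 2.89e-08 = 3.3454062e-05
Denominator = 18 * mu = 18 * 0.001 = 0.018
v_s = 3.3454062e-05 / 0.018 = 0.00185856 m/s
Check: Re = rho_f * v_s * d / mu = 1000 * 0.00185856 * 1.7e-04 / 0.001 = 0.316 < 1, so Stokes' law applies.

0.00185856 m/s


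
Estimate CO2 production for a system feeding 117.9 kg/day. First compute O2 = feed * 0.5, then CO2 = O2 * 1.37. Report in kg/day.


O2 = 117.9 * 0.5 = 58.95
CO2 = 58.95 * 1.37 = 80.7615

80.7615 kg/day


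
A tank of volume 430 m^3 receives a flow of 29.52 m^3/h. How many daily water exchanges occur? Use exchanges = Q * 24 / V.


Daily flow volume = 29.52 m^3/h * 24 h = 708.48 m^3/day
Exchanges = daily flow / tank volume = 708.48 / 430 = 1.64763 exchanges/day

1.64763 exchanges/day


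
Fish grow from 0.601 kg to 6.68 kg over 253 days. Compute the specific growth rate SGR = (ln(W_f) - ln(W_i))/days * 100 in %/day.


ln(W_f) = ln(6.68) = 1.899118
ln(W_i) = ln(0.601) = -0.50916034
ln(W_f) - ln(W_i) = 1.899118 - -0.50916034 = 2.4082783
SGR = 2.4082783 / 253 * 100 = 0.951889 %/day

0.951889 %/day


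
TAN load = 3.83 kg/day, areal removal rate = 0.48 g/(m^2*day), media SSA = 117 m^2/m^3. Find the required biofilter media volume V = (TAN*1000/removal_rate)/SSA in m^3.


A = 3.83*1000 / 0.48 = 7979.1667 m^2
V = 7979.1667 / 117 = 68.198

68.198 m^3


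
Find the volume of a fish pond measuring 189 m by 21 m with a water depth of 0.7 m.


Base area = L * W = 189 * 21 = 3969 m^2
Volume = area * depth = 3969 * 0.7 = 2778.3 m^3

2778.3 m^3


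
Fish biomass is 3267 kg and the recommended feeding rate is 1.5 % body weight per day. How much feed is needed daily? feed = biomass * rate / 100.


Feeding rate fraction = 1.5% / 100 = 0.015
Daily feed = 3267 kg * 0.015 = 49.005 kg/day

49.005 kg/day


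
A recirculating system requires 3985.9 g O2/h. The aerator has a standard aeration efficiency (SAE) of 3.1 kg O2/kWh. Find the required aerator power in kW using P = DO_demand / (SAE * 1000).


SAE in g O2/kWh = 3.1 * 1000 = 3100 g/kWh
P = DO_demand / SAE_g = 3985.9 / 3100 = 1.28577 kW

1.28577 kW


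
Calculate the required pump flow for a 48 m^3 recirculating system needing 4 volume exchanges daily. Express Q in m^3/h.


Daily recirculation volume = 48 m^3 * 4 = 192 m^3/day
Flow rate Q = daily volume / 24 h = 192 / 24 = 8 m^3/h

8 m^3/h


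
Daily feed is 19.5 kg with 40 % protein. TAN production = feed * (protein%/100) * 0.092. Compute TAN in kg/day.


Protein in feed = 19.5 * 40/100 = 7.8 kg/day
TAN = protein * 0.092 = 7.8 * 0.092 = 0.7176 kg/day

0.7176 kg/day


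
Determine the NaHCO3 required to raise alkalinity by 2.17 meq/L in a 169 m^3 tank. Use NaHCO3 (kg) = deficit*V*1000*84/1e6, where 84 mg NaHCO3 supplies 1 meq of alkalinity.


Tank volume in L = 169 m^3 * 1000 = 169000 L
Total meq required = 2.17 meq/L * 169000 L = 366730 meq
NaHCO3 mass = 366730 meq * 84 mg/meq / 1e6 = 30.8053 kg

30.8053 kg


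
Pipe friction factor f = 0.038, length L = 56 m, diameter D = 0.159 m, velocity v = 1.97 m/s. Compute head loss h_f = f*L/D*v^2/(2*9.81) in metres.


v^2 = 1.97^2 = 3.8809 m^2/s^2
L/D = 56/0.159 = 352.20126
h_f = f*(L/D)*v^2/(2g) = 0.038 * 352.20126 * 3.8809 / 19.62 = 2.64733 m

2.64733 m


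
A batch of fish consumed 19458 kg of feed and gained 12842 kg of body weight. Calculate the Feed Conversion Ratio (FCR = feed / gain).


FCR = feed consumed / weight gained
FCR = 19458 kg / 12842 kg = 1.51518

1.51518


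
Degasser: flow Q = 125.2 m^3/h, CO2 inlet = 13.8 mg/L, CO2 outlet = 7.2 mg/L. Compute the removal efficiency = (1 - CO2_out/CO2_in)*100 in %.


CO2_out / CO2_in = 7.2 / 13.8 = 0.52173913
Fraction remaining = 0.52173913
efficiency = (1 - 0.52173913) * 100 = 47.8261 %

47.8261 %


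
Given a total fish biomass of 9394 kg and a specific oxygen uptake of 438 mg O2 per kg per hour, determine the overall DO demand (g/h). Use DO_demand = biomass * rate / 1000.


Total O2 consumption (mg/h) = 9394 kg * 438 mg/(kg*h) = 4114572 mg/h
Convert to g/h: 4114572 / 1000 = 4114.572 g/h

4114.572 g/h


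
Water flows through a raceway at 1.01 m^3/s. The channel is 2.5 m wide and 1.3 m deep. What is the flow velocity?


Cross-sectional area = W * d = 2.5 * 1.3 = 3.25 m^2
Velocity = Q / A = 1.01 / 3.25 = 0.310769 m/s

0.310769 m/s


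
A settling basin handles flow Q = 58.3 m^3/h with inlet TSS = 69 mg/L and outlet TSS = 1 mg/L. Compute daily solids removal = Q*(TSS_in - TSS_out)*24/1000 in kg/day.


Concentration drop: TSS_in - TSS_out = 69 - 1 = 68 mg/L
Hourly solids removed = Q * dTSS = 58.3 m^3/h * 68 mg/L = 3964.4 g/h  (m^3/h * mg/L = g/h)
Daily solids removed = 3964.4 * 24 = 95145.6 g/day
Convert g to kg: 95145.6 / 1000 = 95.1456 kg/day

95.1456 kg/day


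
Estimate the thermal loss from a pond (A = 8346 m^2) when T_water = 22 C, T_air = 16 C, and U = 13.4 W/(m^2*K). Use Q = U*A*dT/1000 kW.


Temperature difference dT = 22 - 16 = 6 K
Heat loss (W) = U * A * dT = 13.4 * 8346 * 6 = 671018.4 W
Convert to kW: 671018.4 / 1000 = 671.0184 kW

671.0184 kW


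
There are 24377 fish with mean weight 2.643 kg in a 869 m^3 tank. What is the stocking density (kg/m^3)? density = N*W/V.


Total biomass = 24377 fish * 2.643 kg = 64428.411 kg
Density = total biomass / volume = 64428.411 / 869 = 74.1409 kg/m^3

74.1409 kg/m^3


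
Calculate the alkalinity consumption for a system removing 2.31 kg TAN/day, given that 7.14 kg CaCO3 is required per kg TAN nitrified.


Alkalinity factor: 7.14 kg CaCO3 consumed per kg TAN nitrified
alk = 2.31 kg TAN * 7.14 = 16.4934 kg CaCO3/day

16.4934 kg CaCO3/day


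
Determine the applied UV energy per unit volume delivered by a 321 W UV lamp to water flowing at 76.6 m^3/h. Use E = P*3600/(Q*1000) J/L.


Energy delivered per hour = 321 W * 3600 s = 1155600 J/h
Volume treated per hour = 76.6 m^3/h * 1000 = 76600 L/h
dose = 1155600 / 76600 = 15.0862 J/L

15.0862 J/L


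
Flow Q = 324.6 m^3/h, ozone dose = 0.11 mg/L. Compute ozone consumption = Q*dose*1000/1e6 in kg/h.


O3 demand (mg/h) = Q * dose * 1000 = 324.6 * 0.11 * 1000 = 35706 mg/h
Convert mg to kg: 35706 / 1e6 = 0.035706 kg/h

0.035706 kg/h


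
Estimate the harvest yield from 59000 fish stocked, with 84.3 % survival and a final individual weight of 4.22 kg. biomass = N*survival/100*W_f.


Survivors = 59000 * 84.3/100 = 49737 fish
Harvest biomass = survivors * W_f = 49737 * 4.22 = 209890.14 kg

209890.14 kg


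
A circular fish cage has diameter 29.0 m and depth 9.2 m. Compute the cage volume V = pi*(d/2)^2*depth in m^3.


r = d/2 = 29.0/2 = 14.5 m
Base area = pi*r^2 = pi*14.5^2 = 660.51986 m^2
Volume = 660.51986 * 9.2 = 6076.78 m^3

6076.78 m^3


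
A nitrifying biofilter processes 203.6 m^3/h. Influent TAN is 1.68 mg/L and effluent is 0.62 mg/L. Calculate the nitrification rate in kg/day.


Concentration drop: TAN_in - TAN_out = 1.68 - 0.62 = 1.06 mg/L
Hourly TAN removed = Q * dTAN = 203.6 m^3/h * 1.06 mg/L = 215.816 g/h  (m^3/h * mg/L = g/h)
Daily TAN removed = 215.816 * 24 = 5179.584 g/day
Convert to kg/day: 5179.584 / 1000 = 5.179584 kg/day

5.179584 kg/day


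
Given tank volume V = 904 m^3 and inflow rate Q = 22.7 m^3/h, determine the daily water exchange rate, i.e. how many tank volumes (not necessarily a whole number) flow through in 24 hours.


Daily flow volume = 22.7 m^3/h * 24 h = 544.8 m^3/day
Exchanges = daily flow / tank volume = 544.8 / 904 = 0.602655 exchanges/day

0.602655 exchanges/day


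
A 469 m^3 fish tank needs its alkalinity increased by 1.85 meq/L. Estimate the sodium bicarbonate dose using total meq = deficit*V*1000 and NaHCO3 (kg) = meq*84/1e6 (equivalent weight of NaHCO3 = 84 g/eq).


Tank volume in L = 469 m^3 * 1000 = 469000 L
Total meq required = 1.85 meq/L * 469000 L = 867650 meq
NaHCO3 mass = 867650 meq * 84 mg/meq / 1e6 = 72.8826 kg

72.8826 kg


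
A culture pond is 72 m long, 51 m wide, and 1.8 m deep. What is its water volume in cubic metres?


Base area = L * W = 72 * 51 = 3672 m^2
Volume = area * depth = 3672 * 1.8 = 6609.6 m^3

6609.6 m^3


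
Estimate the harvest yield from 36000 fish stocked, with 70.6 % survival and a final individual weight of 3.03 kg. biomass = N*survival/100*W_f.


Survivors = 36000 * 70.6/100 = 25416 fish
Harvest biomass = survivors * W_f = 25416 * 3.03 = 77010.48 kg

77010.48 kg


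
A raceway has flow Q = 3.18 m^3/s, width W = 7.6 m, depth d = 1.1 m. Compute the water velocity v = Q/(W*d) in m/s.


Cross-sectional area = W * d = 7.6 * 1.1 = 8.36 m^2
Velocity = Q / A = 3.18 / 8.36 = 0.380383 m/s

0.380383 m/s


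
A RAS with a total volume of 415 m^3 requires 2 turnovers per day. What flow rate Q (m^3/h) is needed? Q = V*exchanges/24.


Daily recirculation volume = 415 m^3 * 2 = 830 m^3/day
Flow rate Q = daily volume / 24 h = 830 / 24 = 34.5833 m^3/h

34.5833 m^3/h


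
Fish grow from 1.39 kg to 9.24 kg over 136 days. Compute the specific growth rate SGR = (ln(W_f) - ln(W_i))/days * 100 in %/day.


ln(W_f) = ln(9.24) = 2.2235419
ln(W_i) = ln(1.39) = 0.32930375
ln(W_f) - ln(W_i) = 2.2235419 - 0.32930375 = 1.8942381
SGR = 1.8942381 / 136 * 100 = 1.39282 %/day

1.39282 %/day


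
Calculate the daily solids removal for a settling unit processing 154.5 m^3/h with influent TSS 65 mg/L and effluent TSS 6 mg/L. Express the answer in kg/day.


Concentration drop: TSS_in - TSS_out = 65 - 6 = 59 mg/L
Hourly solids removed = Q * dTSS = 154.5 m^3/h * 59 mg/L = 9115.5 g/h  (m^3/h * mg/L = g/h)
Daily solids removed = 9115.5 * 24 = 218772 g/day
Convert g to kg: 218772 / 1000 = 218.772 kg/day

218.772 kg/day


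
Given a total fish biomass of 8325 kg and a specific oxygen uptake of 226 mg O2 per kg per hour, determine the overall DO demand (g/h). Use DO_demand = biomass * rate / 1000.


Total O2 consumption (mg/h) = 8325 kg * 226 mg/(kg*h) = 1881450 mg/h
Convert to g/h: 1881450 / 1000 = 1881.45 g/h

1881.45 g/h


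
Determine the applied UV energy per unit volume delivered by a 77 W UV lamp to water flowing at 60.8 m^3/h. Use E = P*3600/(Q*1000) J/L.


Energy delivered per hour = 77 W * 3600 s = 277200 J/h
Volume treated per hour = 60.8 m^3/h * 1000 = 60800 L/h
dose = 277200 / 60800 = 4.55921 J/L

4.55921 J/L


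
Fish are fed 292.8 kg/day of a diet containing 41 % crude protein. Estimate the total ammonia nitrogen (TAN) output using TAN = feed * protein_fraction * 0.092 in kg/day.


Protein in feed = 292.8 * 41/100 = 120.048 kg/day
TAN = protein * 0.092 = 120.048 * 0.092 = 11.044416 kg/day

11.044416 kg/day


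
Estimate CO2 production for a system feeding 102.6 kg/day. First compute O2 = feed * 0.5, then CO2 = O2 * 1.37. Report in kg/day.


O2 = 102.6 * 0.5 = 51.3
CO2 = 51.3 * 1.37 = 70.281

70.281 kg/day


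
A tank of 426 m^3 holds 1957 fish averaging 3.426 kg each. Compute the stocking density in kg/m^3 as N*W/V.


Total biomass = 1957 fish * 3.426 kg = 6704.682 kg
Density = total biomass / volume = 6704.682 / 426 = 15.7387 kg/m^3

15.7387 kg/m^3


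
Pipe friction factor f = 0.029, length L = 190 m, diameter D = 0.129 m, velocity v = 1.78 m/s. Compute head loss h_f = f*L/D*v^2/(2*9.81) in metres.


v^2 = 1.78^2 = 3.1684 m^2/s^2
L/D = 190/0.129 = 1472.8682
h_f = f*(L/D)*v^2/(2g) = 0.029 * 1472.8682 * 3.1684 / 19.62 = 6.89768 m

6.89768 m


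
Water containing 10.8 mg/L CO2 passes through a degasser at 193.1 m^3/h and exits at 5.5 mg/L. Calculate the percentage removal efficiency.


CO2_out / CO2_in = 5.5 / 10.8 = 0.50925926
Fraction remaining = 0.50925926
efficiency = (1 - 0.50925926) * 100 = 49.0741 %

49.0741 %


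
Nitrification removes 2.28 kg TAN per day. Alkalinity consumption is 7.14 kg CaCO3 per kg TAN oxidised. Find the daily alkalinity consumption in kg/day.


Alkalinity factor: 7.14 kg CaCO3 consumed per kg TAN nitrified
alk = 2.28 kg TAN * 7.14 = 16.2792 kg CaCO3/day

16.2792 kg CaCO3/day


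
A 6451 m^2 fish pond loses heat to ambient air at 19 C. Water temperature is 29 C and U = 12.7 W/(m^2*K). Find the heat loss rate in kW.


Temperature difference dT = 29 - 19 = 10 K
Heat loss (W) = U * A * dT = 12.7 * 6451 * 10 = 819277 W
Convert to kW: 819277 / 1000 = 819.277 kW

819.277 kW


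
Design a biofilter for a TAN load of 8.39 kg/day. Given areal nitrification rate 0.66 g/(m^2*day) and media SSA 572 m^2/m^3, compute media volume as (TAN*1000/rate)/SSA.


A = 8.39*1000 / 0.66 = 12712.121 m^2
V = 12712.121 / 572 = 22.224

22.224 m^3


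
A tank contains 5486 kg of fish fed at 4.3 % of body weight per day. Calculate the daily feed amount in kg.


Feeding rate fraction = 4.3% / 100 = 0.043
Daily feed = 5486 kg * 0.043 = 235.898 kg/day

235.898 kg/day


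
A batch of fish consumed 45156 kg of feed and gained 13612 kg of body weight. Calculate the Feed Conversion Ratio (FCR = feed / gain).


FCR = feed consumed / weight gained
FCR = 45156 kg / 13612 kg = 3.31737

3.31737


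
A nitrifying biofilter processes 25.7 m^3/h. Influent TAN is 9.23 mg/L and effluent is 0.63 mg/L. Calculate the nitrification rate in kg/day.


Concentration drop: TAN_in - TAN_out = 9.23 - 0.63 = 8.6 mg/L
Hourly TAN removed = Q * dTAN = 25.7 m^3/h * 8.6 mg/L = 221.02 g/h  (m^3/h * mg/L = g/h)
Daily TAN removed = 221.02 * 24 = 5304.48 g/day
Convert to kg/day: 5304.48 / 1000 = 5.30448 kg/day

5.30448 kg/day


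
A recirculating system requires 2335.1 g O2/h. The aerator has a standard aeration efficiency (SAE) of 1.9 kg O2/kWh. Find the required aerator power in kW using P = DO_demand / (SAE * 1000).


SAE in g O2/kWh = 1.9 * 1000 = 1900 g/kWh
P = DO_demand / SAE_g = 2335.1 / 1900 = 1.229 kW

1.229 kW


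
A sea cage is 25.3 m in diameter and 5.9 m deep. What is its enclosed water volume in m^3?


r = d/2 = 25.3/2 = 12.65 m
Base area = pi*r^2 = pi*12.65^2 = 502.72551 m^2
Volume = 502.72551 * 5.9 = 2966.08 m^3

2966.08 m^3


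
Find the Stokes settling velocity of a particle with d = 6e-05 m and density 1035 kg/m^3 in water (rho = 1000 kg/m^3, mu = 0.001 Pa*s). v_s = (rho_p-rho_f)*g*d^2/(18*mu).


Density difference: rho_p - rho_f = 1035 - 1000 = 35 kg/m^3
d^2 = (6e-05)^2 = 3.6e-09 m^2
Numerator = (rho_p - rho_f) * g * d^2 = 35 * 9.81 * 3.6e-09 = 1.23606e-06
Denominator = 18 * mu = 18 * 0.001 = 0.018
v_s = 1.23606e-06 / 0.018 = 6.867e-05 m/s
Check: Re = rho_f * v_s * d / mu = 1000 * 6.867e-05 * 6e-05 / 0.001 = 0.00412 < 1, so Stokes' law applies.

6.867e-05 m/s


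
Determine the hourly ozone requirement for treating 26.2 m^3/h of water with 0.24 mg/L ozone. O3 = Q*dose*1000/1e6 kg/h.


O3 demand (mg/h) = Q * dose * 1000 = 26.2 * 0.24 * 1000 = 6288 mg/h
Convert mg to kg: 6288 / 1e6 = 0.006288 kg/h

0.006288 kg/h


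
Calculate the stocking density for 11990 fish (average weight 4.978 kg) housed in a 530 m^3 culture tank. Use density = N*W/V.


Total biomass = 11990 fish * 4.978 kg = 59686.22 kg
Density = total biomass / volume = 59686.22 / 530 = 112.616 kg/m^3

112.616 kg/m^3


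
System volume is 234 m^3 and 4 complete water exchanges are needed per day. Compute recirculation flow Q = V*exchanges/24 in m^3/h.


Daily recirculation volume = 234 m^3 * 4 = 936 m^3/day
Flow rate Q = daily volume / 24 h = 936 / 24 = 39 m^3/h

39 m^3/h


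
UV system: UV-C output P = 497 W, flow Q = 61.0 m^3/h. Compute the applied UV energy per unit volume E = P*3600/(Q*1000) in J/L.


Energy delivered per hour = 497 W * 3600 s = 1789200 J/h
Volume treated per hour = 61.0 m^3/h * 1000 = 61000 L/h
dose = 1789200 / 61000 = 29.3311 J/L

29.3311 J/L


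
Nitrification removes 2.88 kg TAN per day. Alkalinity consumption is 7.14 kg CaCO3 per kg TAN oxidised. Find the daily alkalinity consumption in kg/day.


Alkalinity factor: 7.14 kg CaCO3 consumed per kg TAN nitrified
alk = 2.88 kg TAN * 7.14 = 20.5632 kg CaCO3/day

20.5632 kg CaCO3/day


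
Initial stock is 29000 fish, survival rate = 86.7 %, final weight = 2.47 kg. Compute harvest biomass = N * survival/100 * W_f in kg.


Survivors = 29000 * 86.7/100 = 25143 fish
Harvest biomass = survivors * W_f = 25143 * 2.47 = 62103.21 kg

62103.21 kg


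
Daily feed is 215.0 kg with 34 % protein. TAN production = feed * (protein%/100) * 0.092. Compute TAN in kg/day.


Protein in feed = 215.0 * 34/100 = 73.1 kg/day
TAN = protein * 0.092 = 73.1 * 0.092 = 6.7252 kg/day

6.7252 kg/day


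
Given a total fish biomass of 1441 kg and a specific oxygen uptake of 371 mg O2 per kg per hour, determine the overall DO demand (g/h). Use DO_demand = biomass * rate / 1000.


Total O2 consumption (mg/h) = 1441 kg * 371 mg/(kg*h) = 534611 mg/h
Convert to g/h: 534611 / 1000 = 534.611 g/h

534.611 g/h


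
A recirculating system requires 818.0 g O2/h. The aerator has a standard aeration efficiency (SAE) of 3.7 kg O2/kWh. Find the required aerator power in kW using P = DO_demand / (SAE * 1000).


SAE in g O2/kWh = 3.7 * 1000 = 3700 g/kWh
P = DO_demand / SAE_g = 818.0 / 3700 = 0.221081 kW

0.221081 kW


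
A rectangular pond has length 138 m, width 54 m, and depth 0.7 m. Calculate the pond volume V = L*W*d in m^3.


Base area = L * W = 138 * 54 = 7452 m^2
Volume = area * depth = 7452 * 0.7 = 5216.4 m^3

5216.4 m^3


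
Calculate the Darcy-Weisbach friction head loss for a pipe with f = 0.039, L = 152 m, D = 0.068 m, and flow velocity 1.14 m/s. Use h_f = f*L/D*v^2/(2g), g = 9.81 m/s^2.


v^2 = 1.14^2 = 1.2996 m^2/s^2
L/D = 152/0.068 = 2235.2941
h_f = f*(L/D)*v^2/(2g) = 0.039 * 2235.2941 * 1.2996 / 19.62 = 5.77444 m

5.77444 m


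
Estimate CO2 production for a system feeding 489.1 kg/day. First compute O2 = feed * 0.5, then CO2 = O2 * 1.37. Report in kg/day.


O2 = 489.1 * 0.5 = 244.55
CO2 = 244.55 * 1.37 = 335.0335

335.0335 kg/day


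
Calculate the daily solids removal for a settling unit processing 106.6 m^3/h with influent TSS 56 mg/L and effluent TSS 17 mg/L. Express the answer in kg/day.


Concentration drop: TSS_in - TSS_out = 56 - 17 = 39 mg/L
Hourly solids removed = Q * dTSS = 106.6 m^3/h * 39 mg/L = 4157.4 g/h  (m^3/h * mg/L = g/h)
Daily solids removed = 4157.4 * 24 = 99777.6 g/day
Convert g to kg: 99777.6 / 1000 = 99.7776 kg/day

99.7776 kg/day
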